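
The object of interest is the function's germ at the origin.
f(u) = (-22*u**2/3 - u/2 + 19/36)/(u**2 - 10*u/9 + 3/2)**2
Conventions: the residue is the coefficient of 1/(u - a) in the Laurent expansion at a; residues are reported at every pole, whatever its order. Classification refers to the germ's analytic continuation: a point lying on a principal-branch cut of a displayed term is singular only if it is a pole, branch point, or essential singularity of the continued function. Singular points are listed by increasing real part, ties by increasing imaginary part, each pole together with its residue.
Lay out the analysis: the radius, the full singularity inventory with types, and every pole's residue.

Radius of convergence at 0: (1/2)*sqrt(6).
At (5/9) - ((1/18)*sqrt(386))*i: a pole of order 2; residue -((31347/297992)*sqrt(386))*i.
At (5/9) + ((1/18)*sqrt(386))*i: a pole of order 2; residue ((31347/297992)*sqrt(386))*i.


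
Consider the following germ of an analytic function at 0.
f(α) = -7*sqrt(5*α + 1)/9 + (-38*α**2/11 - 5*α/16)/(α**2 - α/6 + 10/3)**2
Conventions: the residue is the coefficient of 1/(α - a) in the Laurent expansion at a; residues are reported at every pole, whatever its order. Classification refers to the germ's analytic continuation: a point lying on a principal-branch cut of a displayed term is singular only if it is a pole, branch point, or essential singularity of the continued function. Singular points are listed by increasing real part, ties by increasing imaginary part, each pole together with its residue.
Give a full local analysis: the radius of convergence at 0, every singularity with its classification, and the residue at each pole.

Radius of convergence at 0: 1/5.
At -1/5: an algebraic (square-root) branch point.
At (1/12) - ((1/12)*sqrt(479))*i: a pole of order 2; residue -((219375/10095404)*sqrt(479))*i.
At (1/12) + ((1/12)*sqrt(479))*i: a pole of order 2; residue ((219375/10095404)*sqrt(479))*i.


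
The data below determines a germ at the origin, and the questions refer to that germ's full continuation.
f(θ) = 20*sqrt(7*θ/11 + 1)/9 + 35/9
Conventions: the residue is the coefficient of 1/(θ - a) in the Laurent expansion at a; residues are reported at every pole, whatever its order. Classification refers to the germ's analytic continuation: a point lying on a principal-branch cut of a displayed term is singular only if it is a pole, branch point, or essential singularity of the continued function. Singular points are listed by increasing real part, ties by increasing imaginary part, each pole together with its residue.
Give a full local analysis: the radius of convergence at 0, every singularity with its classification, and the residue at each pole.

Branch term (20/9)*sqrt(1 - θ/(-11/7)): its argument vanishes at θ = -11/7, a square-root branch point, modulus 11/7.
The radius of convergence is the smallest modulus among the singular points: 11/7.

Radius of convergence at 0: 11/7.
At -11/7: an algebraic (square-root) branch point.


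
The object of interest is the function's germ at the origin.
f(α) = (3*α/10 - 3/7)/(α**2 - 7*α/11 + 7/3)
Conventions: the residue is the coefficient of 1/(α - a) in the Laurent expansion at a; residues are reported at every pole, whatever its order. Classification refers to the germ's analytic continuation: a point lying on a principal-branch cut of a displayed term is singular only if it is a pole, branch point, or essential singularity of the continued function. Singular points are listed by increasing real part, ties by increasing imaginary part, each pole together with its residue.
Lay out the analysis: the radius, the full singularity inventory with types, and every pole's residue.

Radius of convergence at 0: (1/3)*sqrt(21).
At (7/22) - ((1/66)*sqrt(9723))*i: a pole of order 1; residue (3/20) - ((513/453740)*sqrt(9723))*i.
At (7/22) + ((1/66)*sqrt(9723))*i: a pole of order 1; residue (3/20) + ((513/453740)*sqrt(9723))*i.

Denominator factor (α**2 - 7*α/11 + 7/3): discriminant -3241/363, complex-conjugate roots (7/22) + ((1/66)*sqrt(9723))*i and (7/22) - ((1/66)*sqrt(9723))*i; poles of order 1, moduli (1/3)*sqrt(21) and (1/3)*sqrt(21).
The radius of convergence is the smallest modulus among the singular points: (1/3)*sqrt(21).
The factor α**2 - 7*α/11 + 7/3 splits as (α - a)(α - a') with a = (7/22) - ((1/66)*sqrt(9723))*i, a' = (7/22) + ((1/66)*sqrt(9723))*i. At the order-1 pole a set g(α) = (α - a)*f(α) = [3*α/10 - 3/7] / (α - a').
Simple pole: residue = g(a) at a = (7/22) - ((1/66)*sqrt(9723))*i, which is (3/20) - ((513/453740)*sqrt(9723))*i.
The factor α**2 - 7*α/11 + 7/3 splits as (α - a)(α - a') with a = (7/22) + ((1/66)*sqrt(9723))*i, a' = (7/22) - ((1/66)*sqrt(9723))*i. At the order-1 pole a set g(α) = (α - a)*f(α) = [3*α/10 - 3/7] / (α - a').
Simple pole: residue = g(a) at a = (7/22) + ((1/66)*sqrt(9723))*i, which is (3/20) + ((513/453740)*sqrt(9723))*i.
List the singular points by increasing real part (a conjugate pair: the negative imaginary part first).


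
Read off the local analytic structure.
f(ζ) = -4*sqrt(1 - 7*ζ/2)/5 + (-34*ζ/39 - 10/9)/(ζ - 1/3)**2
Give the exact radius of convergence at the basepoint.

The radius of convergence is 2/7.

Denominator factor (ζ - 1/3)^2: pole of order 2 at 1/3, modulus 1/3.
Branch term (-4/5)*sqrt(1 - ζ/(2/7)): its argument vanishes at ζ = 2/7, a square-root branch point, modulus 2/7.
The radius of convergence is the smallest modulus among the singular points: 2/7.


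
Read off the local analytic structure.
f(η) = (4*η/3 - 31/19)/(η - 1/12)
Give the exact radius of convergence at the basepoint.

The radius of convergence is 1/12.

Denominator factor (η - 1/12): pole of order 1 at 1/12, modulus 1/12.
The radius of convergence is the smallest modulus among the singular points: 1/12.


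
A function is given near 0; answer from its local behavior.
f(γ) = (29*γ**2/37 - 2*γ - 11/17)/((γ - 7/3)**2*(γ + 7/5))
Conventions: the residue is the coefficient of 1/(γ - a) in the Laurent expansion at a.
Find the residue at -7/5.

The residue is 130527/493136.

At the order-1 pole -7/5 set g(γ) = (γ - (-7/5))*f(γ) = (29*γ**2/37 - 2*γ - 11/17)/(γ - 7/3)**2.
Simple pole: residue = g(a) at a = -7/5, which is 130527/493136.


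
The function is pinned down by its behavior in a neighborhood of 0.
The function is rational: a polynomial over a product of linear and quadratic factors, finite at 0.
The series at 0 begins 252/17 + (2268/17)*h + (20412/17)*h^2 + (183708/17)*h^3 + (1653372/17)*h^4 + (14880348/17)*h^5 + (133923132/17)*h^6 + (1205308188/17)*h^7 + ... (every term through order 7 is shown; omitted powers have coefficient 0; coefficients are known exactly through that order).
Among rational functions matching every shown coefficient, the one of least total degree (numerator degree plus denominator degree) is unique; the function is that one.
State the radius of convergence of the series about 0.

The radius of convergence is 1/9.

No rational of total degree below 1 reproduces all 8 coefficients; solving the [0/1] Pade equations on them gives f(h) = -28/(17*(h - 1/9)), whose expansion matches every shown term.
Denominator factor (h - 1/9): pole of order 1 at 1/9, modulus 1/9.
The radius of convergence is the smallest modulus among the singular points: 1/9.


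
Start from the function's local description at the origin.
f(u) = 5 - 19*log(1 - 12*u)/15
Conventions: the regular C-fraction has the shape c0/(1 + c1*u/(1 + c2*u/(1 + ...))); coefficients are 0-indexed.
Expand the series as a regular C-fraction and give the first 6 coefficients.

Taylor coefficients (expand at 0): a_0 = 5, a_1 = 76/5, a_2 = 456/5, a_3 = 3648/5, a_4 = 32832/5, a_5 = 1575936/25.
c0 = a_0 = 5. Peel one level at a time: if S = 1 + c*u/S' with S'(0) = 1, then c is the u-coefficient of S and S' = c*u/(S - 1).
S_1 = c0/f = 1 + (-76/25)*u + (-5624/625)*u^2 + ...; c1 = -76/25.
S_2 = c1*u/(S_1 - 1) = 1 + (-74/25)*u + (-12)*u^2 + ...; c2 = -74/25.
S_3 = c2*u/(S_2 - 1) = 1 + (-150/37)*u + (-10800/1369)*u^2 + ...; c3 = -150/37.
S_4 = c3*u/(S_3 - 1) = 1 + (-72/37)*u + (-48/5)*u^2 + ...; c4 = -72/37.
S_5 = c4*u/(S_4 - 1) = 1 + (-74/15)*u + ...; c5 = -74/15.

The regular C-fraction coefficients are [5, -76/25, -74/25, -150/37, -72/37, -74/15].


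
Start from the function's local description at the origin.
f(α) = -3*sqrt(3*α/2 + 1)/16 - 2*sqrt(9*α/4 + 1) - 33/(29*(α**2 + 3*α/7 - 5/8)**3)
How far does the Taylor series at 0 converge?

The radius of convergence is 4/9.

Denominator factor (α**2 + 3*α/7 - 5/8)^3: discriminant 263/98, real irrational roots -3/14 + (1/28)*sqrt(526) and -3/14 - (1/28)*sqrt(526); poles of order 3, moduli -3/14 + (1/28)*sqrt(526) and 3/14 + (1/28)*sqrt(526).
Branch term (-2)*sqrt(1 - α/(-4/9)): its argument vanishes at α = -4/9, a square-root branch point, modulus 4/9.
Branch term (-3/16)*sqrt(1 - α/(-2/3)): its argument vanishes at α = -2/3, a square-root branch point, modulus 2/3.
The radius of convergence is the smallest modulus among the singular points: 4/9.


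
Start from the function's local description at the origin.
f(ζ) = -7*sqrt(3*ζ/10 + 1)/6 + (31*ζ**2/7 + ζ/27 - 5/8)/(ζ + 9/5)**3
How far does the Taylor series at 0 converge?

Denominator factor (ζ + 9/5)^3: pole of order 3 at -9/5, modulus 9/5.
Branch term (-7/6)*sqrt(1 - ζ/(-10/3)): its argument vanishes at ζ = -10/3, a square-root branch point, modulus 10/3.
The radius of convergence is the smallest modulus among the singular points: 9/5.

The radius of convergence is 9/5.


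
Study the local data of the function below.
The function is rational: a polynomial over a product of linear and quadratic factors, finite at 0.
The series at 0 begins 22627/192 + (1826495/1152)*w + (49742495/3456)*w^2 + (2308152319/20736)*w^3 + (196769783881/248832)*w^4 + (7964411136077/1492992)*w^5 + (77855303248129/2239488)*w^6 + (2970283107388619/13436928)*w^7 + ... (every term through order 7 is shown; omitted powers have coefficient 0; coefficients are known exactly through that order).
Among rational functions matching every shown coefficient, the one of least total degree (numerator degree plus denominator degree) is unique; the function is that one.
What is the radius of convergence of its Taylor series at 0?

No rational of total degree below 5 reproduces all 8 coefficients; solving the [2/3] Pade equations on them gives f(w) = (5*w**2/22 - 29*w/22 - 17/8)/((w - 6/11)*(w - 2/11)**2), whose expansion matches every shown term.
Denominator factor (w - 2/11)^2: pole of order 2 at 2/11, modulus 2/11.
Denominator factor (w - 6/11): pole of order 1 at 6/11, modulus 6/11.
The radius of convergence is the smallest modulus among the singular points: 2/11.

The radius of convergence is 2/11.


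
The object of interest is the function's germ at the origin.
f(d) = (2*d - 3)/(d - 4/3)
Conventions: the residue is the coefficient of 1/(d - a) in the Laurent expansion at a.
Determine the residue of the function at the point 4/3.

The residue is -1/3.

At the order-1 pole 4/3 set g(d) = (d - (4/3))*f(d) = 2*d - 3.
Simple pole: residue = g(a) at a = 4/3, which is -1/3.


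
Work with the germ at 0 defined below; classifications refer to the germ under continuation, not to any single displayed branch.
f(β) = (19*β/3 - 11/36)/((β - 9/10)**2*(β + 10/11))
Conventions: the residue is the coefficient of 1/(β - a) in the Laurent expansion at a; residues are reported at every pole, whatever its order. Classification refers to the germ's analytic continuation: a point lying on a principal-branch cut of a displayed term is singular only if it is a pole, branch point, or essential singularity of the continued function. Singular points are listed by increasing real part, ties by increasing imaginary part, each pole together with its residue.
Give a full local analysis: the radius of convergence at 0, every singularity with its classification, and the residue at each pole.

Denominator factor (β + 10/11): pole of order 1 at -10/11, modulus 10/11.
Denominator factor (β - 9/10)^2: pole of order 2 at 9/10, modulus 9/10.
The radius of convergence is the smallest modulus among the singular points: 9/10.
At the order-1 pole -10/11 set g(β) = (β - (-10/11))*f(β) = (19*β/3 - 11/36)/(β - 9/10)**2.
Simple pole: residue = g(a) at a = -10/11, which is -660275/356409.
At the order-2 pole 9/10 set g(β) = (β - (9/10))^2*f(β) = (19*β/3 - 11/36)/(β + 10/11).
Order-2 pole: residue = g'(a); g'(9/10) = 660275/356409, so the residue is 660275/356409.
List the singular points by increasing real part (a conjugate pair: the negative imaginary part first).

Radius of convergence at 0: 9/10.
At -10/11: a pole of order 1; residue -660275/356409.
At 9/10: a pole of order 2; residue 660275/356409.


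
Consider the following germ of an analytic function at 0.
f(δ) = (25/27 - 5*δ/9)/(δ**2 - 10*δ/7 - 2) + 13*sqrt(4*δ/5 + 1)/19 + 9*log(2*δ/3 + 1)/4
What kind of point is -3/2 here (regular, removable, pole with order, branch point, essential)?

The point is a logarithmic branch point.

The term (9/4)*log(1 - δ/(-3/2)) has argument 1 - -3/2/(-3/2) = 0 at -3/2: a logarithmic (infinitely-sheeted) branch point; the remaining terms are analytic or single-valued there.


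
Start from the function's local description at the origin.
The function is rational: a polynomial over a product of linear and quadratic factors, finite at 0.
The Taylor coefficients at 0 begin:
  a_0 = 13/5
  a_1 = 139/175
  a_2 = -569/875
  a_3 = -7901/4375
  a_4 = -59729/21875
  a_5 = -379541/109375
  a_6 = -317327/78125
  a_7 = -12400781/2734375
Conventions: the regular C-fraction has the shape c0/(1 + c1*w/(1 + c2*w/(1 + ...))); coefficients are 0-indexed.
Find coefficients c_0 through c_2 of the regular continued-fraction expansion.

The regular C-fraction coefficients are [13/5, -139/455, 14220/12649].

Taylor coefficients (read off): a_0 = 13/5, a_1 = 139/175, a_2 = -569/875.
c0 = a_0 = 13/5. Peel one level at a time: if S = 1 + c*w/S' with S'(0) = 1, then c is the w-coefficient of S and S' = c*w/(S - 1).
S_1 = c0/f = 1 + (-139/455)*w + (2844/8281)*w^2 + ...; c1 = -139/455.
S_2 = c1*w/(S_1 - 1) = 1 + (14220/12649)*w + ...; c2 = 14220/12649.


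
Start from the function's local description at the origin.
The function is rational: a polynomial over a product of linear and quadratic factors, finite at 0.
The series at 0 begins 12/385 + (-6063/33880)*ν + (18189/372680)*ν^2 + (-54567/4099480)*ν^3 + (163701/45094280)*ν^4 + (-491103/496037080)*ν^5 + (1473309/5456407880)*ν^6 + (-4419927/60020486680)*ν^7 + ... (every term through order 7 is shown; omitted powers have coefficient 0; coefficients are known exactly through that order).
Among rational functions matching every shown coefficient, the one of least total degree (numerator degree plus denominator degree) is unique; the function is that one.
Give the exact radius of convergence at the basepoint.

No rational of total degree below 2 reproduces all 8 coefficients; solving the [1/1] Pade equations on them gives f(ν) = (4/35 - 5*ν/8)/(ν + 11/3), whose expansion matches every shown term.
Denominator factor (ν + 11/3): pole of order 1 at -11/3, modulus 11/3.
The radius of convergence is the smallest modulus among the singular points: 11/3.

The radius of convergence is 11/3.


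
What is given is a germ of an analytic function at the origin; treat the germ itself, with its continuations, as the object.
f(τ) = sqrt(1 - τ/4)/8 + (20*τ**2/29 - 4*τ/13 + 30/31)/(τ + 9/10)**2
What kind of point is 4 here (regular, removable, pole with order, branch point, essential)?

The point is an algebraic (square-root) branch point.

The term (1/8)*sqrt(1 - τ/(4)) has argument 1 - 4/(4) = 0 at 4: a square-root (algebraic, two-sheeted) branch point; the remaining terms are analytic or single-valued there.


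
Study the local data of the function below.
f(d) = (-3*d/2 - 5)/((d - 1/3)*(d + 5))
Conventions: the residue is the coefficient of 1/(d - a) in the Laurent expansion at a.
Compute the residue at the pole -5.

At the order-1 pole -5 set g(d) = (d - (-5))*f(d) = (-3*d/2 - 5)/(d - 1/3).
Simple pole: residue = g(a) at a = -5, which is -15/32.

The residue is -15/32.


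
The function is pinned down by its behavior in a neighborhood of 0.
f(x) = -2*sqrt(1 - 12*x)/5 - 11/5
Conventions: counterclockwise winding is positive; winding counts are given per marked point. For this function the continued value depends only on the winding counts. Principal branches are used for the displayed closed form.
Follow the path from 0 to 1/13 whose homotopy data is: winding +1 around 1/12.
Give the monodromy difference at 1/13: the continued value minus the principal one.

The rational part is single-valued and drops out of the difference; each branch term changes only by its own monodromy.
(-2/5)*sqrt(1 - x/(1/12)): winding +1 is odd, the square root flips sign, contributing -2*(-2/5)*sqrt(1 - (1/13)/(1/12)) = -2*(-2/5)*sqrt(1/13) = (4/65)*sqrt(13).
Summing the contributions at x = 1/13 gives (4/65)*sqrt(13).

Continued minus principal equals (4/65)*sqrt(13).


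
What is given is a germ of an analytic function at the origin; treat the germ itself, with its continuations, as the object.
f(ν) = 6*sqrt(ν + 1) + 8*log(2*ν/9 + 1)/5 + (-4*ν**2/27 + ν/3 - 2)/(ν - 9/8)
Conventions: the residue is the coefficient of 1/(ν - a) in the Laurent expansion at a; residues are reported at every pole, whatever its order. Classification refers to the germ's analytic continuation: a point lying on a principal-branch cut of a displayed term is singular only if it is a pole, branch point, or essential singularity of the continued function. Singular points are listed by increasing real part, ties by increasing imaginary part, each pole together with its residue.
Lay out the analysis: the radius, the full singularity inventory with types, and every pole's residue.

Radius of convergence at 0: 1.
At -9/2: a logarithmic branch point.
At -1: an algebraic (square-root) branch point.
At 9/8: a pole of order 1; residue -29/16.

Denominator factor (ν - 9/8): pole of order 1 at 9/8, modulus 9/8.
Branch term (8/5)*log(1 - ν/(-9/2)): its argument vanishes at ν = -9/2, a logarithmic branch point, modulus 9/2.
Branch term (6)*sqrt(1 - ν/(-1)): its argument vanishes at ν = -1, a square-root branch point, modulus 1.
The radius of convergence is the smallest modulus among the singular points: 1.
The branch terms are analytic at 9/8 and contribute nothing to the residue; only the rational part matters.
At the order-1 pole 9/8 set g(ν) = (ν - (9/8))*(rational part) = -4*ν**2/27 + ν/3 - 2.
Simple pole: residue = g(a) at a = 9/8, which is -29/16.
List the singular points by increasing real part (a conjugate pair: the negative imaginary part first).


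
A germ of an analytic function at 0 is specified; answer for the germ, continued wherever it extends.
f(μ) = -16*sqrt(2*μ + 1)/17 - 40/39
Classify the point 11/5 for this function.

The point is a regular point.

There is no denominator, hence no pole anywhere.
Branch term sqrt(1 - μ/(-1/2)): argument at 11/5 is 27/5, nonzero, so 11/5 is not its branch point (a point on a principal cut is still regular for the continued germ).
So the germ continues analytically to 11/5.


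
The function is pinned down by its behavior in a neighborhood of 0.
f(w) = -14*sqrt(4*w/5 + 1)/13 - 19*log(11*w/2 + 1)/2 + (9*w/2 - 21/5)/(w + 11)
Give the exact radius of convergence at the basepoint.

Denominator factor (w + 11): pole of order 1 at -11, modulus 11.
Branch term (-14/13)*sqrt(1 - w/(-5/4)): its argument vanishes at w = -5/4, a square-root branch point, modulus 5/4.
Branch term (-19/2)*log(1 - w/(-2/11)): its argument vanishes at w = -2/11, a logarithmic branch point, modulus 2/11.
The radius of convergence is the smallest modulus among the singular points: 2/11.

The radius of convergence is 2/11.


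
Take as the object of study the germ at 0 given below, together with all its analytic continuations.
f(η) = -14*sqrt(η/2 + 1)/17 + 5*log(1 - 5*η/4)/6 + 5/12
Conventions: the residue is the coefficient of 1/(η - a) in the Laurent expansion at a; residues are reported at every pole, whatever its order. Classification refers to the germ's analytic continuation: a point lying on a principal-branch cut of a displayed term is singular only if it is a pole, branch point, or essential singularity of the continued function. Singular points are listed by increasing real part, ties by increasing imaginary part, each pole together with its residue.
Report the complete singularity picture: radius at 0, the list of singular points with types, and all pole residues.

Radius of convergence at 0: 4/5.
At -2: an algebraic (square-root) branch point.
At 4/5: a logarithmic branch point.

Branch term (-14/17)*sqrt(1 - η/(-2)): its argument vanishes at η = -2, a square-root branch point, modulus 2.
Branch term (5/6)*log(1 - η/(4/5)): its argument vanishes at η = 4/5, a logarithmic branch point, modulus 4/5.
The radius of convergence is the smallest modulus among the singular points: 4/5.
List the singular points by increasing real part (a conjugate pair: the negative imaginary part first).


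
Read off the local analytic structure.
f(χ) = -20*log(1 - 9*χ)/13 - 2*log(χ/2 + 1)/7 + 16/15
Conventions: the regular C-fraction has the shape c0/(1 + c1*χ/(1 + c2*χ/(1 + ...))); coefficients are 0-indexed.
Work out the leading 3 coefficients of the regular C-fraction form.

The regular C-fraction coefficients are [16/15, -18705/1456, 15064883/1815632].

Taylor coefficients (expand at 0): a_0 = 16/15, a_1 = 1247/91, a_2 = 22693/364.
c0 = a_0 = 16/15. Peel one level at a time: if S = 1 + c*χ/S' with S'(0) = 1, then c is the χ-coefficient of S and S' = c*χ/(S - 1).
S_1 = c0/f = 1 + (-18705/1456)*χ + (225973245/2119936)*χ^2 + ...; c1 = -18705/1456.
S_2 = c1*χ/(S_1 - 1) = 1 + (15064883/1815632)*χ + ...; c2 = 15064883/1815632.


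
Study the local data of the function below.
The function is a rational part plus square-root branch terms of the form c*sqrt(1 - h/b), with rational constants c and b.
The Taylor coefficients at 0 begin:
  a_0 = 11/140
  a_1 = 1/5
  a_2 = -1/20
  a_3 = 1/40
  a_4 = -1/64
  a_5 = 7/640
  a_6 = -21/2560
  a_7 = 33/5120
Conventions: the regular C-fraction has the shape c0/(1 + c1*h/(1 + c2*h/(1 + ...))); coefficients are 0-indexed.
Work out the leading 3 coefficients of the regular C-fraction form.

Taylor coefficients (read off): a_0 = 11/140, a_1 = 1/5, a_2 = -1/20.
c0 = a_0 = 11/140. Peel one level at a time: if S = 1 + c*h/S' with S'(0) = 1, then c is the h-coefficient of S and S' = c*h/(S - 1).
S_1 = c0/f = 1 + (-28/11)*h + (861/121)*h^2 + ...; c1 = -28/11.
S_2 = c1*h/(S_1 - 1) = 1 + (123/44)*h + ...; c2 = 123/44.

The regular C-fraction coefficients are [11/140, -28/11, 123/44].


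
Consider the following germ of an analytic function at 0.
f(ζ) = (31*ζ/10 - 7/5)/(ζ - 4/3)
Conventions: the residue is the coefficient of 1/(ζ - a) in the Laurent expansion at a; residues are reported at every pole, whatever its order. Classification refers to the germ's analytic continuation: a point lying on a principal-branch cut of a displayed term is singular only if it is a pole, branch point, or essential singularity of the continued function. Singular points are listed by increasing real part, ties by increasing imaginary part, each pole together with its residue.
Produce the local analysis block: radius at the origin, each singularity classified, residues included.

Denominator factor (ζ - 4/3): pole of order 1 at 4/3, modulus 4/3.
The radius of convergence is the smallest modulus among the singular points: 4/3.
At the order-1 pole 4/3 set g(ζ) = (ζ - (4/3))*f(ζ) = 31*ζ/10 - 7/5.
Simple pole: residue = g(a) at a = 4/3, which is 41/15.

Radius of convergence at 0: 4/3.
At 4/3: a pole of order 1; residue 41/15.


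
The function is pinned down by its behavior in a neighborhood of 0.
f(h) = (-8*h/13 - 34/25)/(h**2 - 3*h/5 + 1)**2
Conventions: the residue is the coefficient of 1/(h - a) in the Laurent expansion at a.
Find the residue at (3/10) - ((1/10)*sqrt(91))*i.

The residue is -((5020/107653)*sqrt(91))*i.

The factor h**2 - 3*h/5 + 1 splits as (h - a)(h - a') with a = (3/10) - ((1/10)*sqrt(91))*i, a' = (3/10) + ((1/10)*sqrt(91))*i. At the order-2 pole a set g(h) = (h - a)^2*f(h) = [-8*h/13 - 34/25] / (h - a')^2.
Order-2 pole: residue = g'(a); g'((3/10) - ((1/10)*sqrt(91))*i) = -((5020/107653)*sqrt(91))*i, so the residue is -((5020/107653)*sqrt(91))*i.


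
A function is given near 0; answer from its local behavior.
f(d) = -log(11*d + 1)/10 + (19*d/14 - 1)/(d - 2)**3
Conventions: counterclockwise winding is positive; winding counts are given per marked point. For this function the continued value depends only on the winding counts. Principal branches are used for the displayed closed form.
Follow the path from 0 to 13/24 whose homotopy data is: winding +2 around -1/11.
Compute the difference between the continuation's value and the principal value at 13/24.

Continued minus principal equals -(2/5)*pi*i.

The rational part is single-valued and drops out of the difference; each branch term changes only by its own monodromy.
(-1/10)*log(1 - d/(-1/11)): each positive loop around -1/11 adds 2*pi*i to the log, so winding +2 contributes (-1/10)*(2)*2*pi*i = -(2/5)*pi*i.
Summing the contributions at d = 13/24 gives -(2/5)*pi*i.


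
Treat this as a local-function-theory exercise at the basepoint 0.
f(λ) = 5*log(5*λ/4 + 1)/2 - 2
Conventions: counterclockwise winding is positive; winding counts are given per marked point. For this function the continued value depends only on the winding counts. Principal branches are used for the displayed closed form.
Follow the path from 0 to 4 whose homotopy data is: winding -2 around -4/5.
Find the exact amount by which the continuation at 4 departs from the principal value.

The rational part is single-valued and drops out of the difference; each branch term changes only by its own monodromy.
(5/2)*log(1 - λ/(-4/5)): each positive loop around -4/5 adds 2*pi*i to the log, so winding -2 contributes (5/2)*(-2)*2*pi*i = -(10)*pi*i.
Summing the contributions at λ = 4 gives -(10)*pi*i.

Continued minus principal equals -(10)*pi*i.


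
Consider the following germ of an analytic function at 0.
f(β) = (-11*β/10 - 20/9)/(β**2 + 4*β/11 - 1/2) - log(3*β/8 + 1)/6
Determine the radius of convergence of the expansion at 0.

The radius of convergence is -2/11 + (1/22)*sqrt(258).

Denominator factor (β**2 + 4*β/11 - 1/2): discriminant 258/121, real irrational roots -2/11 + (1/22)*sqrt(258) and -2/11 - (1/22)*sqrt(258); poles of order 1, moduli -2/11 + (1/22)*sqrt(258) and 2/11 + (1/22)*sqrt(258).
Branch term (-1/6)*log(1 - β/(-8/3)): its argument vanishes at β = -8/3, a logarithmic branch point, modulus 8/3.
The radius of convergence is the smallest modulus among the singular points: -2/11 + (1/22)*sqrt(258).


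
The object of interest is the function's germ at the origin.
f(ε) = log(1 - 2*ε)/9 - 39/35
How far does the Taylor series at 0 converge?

Branch term (1/9)*log(1 - ε/(1/2)): its argument vanishes at ε = 1/2, a logarithmic branch point, modulus 1/2.
The radius of convergence is the smallest modulus among the singular points: 1/2.

The radius of convergence is 1/2.


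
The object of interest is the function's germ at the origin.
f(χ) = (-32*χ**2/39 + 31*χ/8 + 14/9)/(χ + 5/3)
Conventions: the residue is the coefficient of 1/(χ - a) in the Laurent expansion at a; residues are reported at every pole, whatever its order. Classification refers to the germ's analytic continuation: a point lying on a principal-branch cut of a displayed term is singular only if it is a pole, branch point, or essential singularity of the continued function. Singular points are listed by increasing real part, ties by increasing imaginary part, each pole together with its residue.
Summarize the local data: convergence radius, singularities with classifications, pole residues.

Denominator factor (χ + 5/3): pole of order 1 at -5/3, modulus 5/3.
The radius of convergence is the smallest modulus among the singular points: 5/3.
At the order-1 pole -5/3 set g(χ) = (χ - (-5/3))*f(χ) = -32*χ**2/39 + 31*χ/8 + 14/9.
Simple pole: residue = g(a) at a = -5/3, which is -20167/2808.

Radius of convergence at 0: 5/3.
At -5/3: a pole of order 1; residue -20167/2808.


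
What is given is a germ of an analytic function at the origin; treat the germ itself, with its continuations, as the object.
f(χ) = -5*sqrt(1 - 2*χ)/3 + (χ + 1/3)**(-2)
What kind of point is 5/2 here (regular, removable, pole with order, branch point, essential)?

The point is a regular point.

Denominator factors: χ + 1/3 = 17/6 at χ = 5/2 — none vanishes.
Branch term sqrt(1 - χ/(1/2)): argument at 5/2 is -4, nonzero, so 5/2 is not its branch point (a point on a principal cut is still regular for the continued germ).
So the germ continues analytically to 5/2.


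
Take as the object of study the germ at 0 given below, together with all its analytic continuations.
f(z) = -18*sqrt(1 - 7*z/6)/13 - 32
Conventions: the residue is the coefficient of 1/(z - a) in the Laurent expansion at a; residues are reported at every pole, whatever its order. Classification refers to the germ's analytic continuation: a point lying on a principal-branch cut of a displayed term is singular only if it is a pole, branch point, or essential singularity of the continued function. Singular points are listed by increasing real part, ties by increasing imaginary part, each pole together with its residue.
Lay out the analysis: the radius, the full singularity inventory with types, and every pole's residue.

Branch term (-18/13)*sqrt(1 - z/(6/7)): its argument vanishes at z = 6/7, a square-root branch point, modulus 6/7.
The radius of convergence is the smallest modulus among the singular points: 6/7.

Radius of convergence at 0: 6/7.
At 6/7: an algebraic (square-root) branch point.


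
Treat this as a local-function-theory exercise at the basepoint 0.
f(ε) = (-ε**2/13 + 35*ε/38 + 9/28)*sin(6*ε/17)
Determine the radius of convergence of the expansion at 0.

The factor sin(6*ε/17) is entire and contributes no finite singular point.
The polynomial part has no poles.
No finite singular points: the Taylor series at 0 converges everywhere.

The radius of convergence is infinite.


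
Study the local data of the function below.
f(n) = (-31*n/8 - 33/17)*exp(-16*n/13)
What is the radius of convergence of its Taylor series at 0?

The factor exp(-16*n/13) is entire and contributes no finite singular point.
The polynomial part has no poles.
No finite singular points: the Taylor series at 0 converges everywhere.

The radius of convergence is infinite.


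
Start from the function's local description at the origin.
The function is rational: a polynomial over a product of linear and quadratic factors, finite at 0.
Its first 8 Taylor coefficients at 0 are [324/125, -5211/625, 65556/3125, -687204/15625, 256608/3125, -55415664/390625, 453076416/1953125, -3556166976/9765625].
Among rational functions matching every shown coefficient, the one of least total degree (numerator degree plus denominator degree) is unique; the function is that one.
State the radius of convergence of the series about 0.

No rational of total degree below 5 reproduces all 8 coefficients; solving the [2/3] Pade equations on them gives f(k) = (5*k**2/4 + 23*k/40 + 3/2)/(k + 5/6)**3, whose expansion matches every shown term.
Denominator factor (k + 5/6)^3: pole of order 3 at -5/6, modulus 5/6.
The radius of convergence is the smallest modulus among the singular points: 5/6.

The radius of convergence is 5/6.


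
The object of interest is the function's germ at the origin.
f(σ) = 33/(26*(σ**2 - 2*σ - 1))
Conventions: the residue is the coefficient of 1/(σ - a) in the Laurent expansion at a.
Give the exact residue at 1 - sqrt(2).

The factor σ**2 - 2*σ - 1 splits as (σ - a)(σ - a') with a = 1 - sqrt(2), a' = 1 + sqrt(2). At the order-1 pole a set g(σ) = (σ - a)*f(σ) = [33/26] / (σ - a').
Simple pole: residue = g(a) at a = 1 - sqrt(2), which is -(33/104)*sqrt(2).

The residue is -(33/104)*sqrt(2).


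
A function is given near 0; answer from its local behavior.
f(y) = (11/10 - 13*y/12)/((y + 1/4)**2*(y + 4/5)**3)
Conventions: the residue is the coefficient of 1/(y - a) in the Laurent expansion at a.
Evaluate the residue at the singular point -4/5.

At the order-3 pole -4/5 set g(y) = (y - (-4/5))^3*f(y) = (11/10 - 13*y/12)/(y + 1/4)**2.
Order-3 pole: residue = g''(a)/2; g''(-4/5) = 4520000/43923, so the residue is 2260000/43923.

The residue is 2260000/43923.


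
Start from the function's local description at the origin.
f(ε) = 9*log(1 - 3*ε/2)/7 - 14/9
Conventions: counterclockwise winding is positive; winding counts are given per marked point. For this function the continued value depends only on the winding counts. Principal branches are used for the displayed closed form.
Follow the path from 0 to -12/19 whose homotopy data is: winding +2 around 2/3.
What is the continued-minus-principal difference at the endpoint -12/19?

The rational part is single-valued and drops out of the difference; each branch term changes only by its own monodromy.
(9/7)*log(1 - ε/(2/3)): each positive loop around 2/3 adds 2*pi*i to the log, so winding +2 contributes (9/7)*(2)*2*pi*i = (36/7)*pi*i.
Summing the contributions at ε = -12/19 gives (36/7)*pi*i.

Continued minus principal equals (36/7)*pi*i.


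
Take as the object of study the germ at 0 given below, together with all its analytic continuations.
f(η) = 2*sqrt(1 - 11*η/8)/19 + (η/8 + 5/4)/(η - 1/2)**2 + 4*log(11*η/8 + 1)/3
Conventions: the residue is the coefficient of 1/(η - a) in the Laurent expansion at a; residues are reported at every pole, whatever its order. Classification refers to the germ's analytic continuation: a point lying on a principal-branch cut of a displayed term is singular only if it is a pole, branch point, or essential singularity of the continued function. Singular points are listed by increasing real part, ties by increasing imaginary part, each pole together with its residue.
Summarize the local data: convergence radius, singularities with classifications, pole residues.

Denominator factor (η - 1/2)^2: pole of order 2 at 1/2, modulus 1/2.
Branch term (4/3)*log(1 - η/(-8/11)): its argument vanishes at η = -8/11, a logarithmic branch point, modulus 8/11.
Branch term (2/19)*sqrt(1 - η/(8/11)): its argument vanishes at η = 8/11, a square-root branch point, modulus 8/11.
The radius of convergence is the smallest modulus among the singular points: 1/2.
The branch terms are analytic at 1/2 and contribute nothing to the residue; only the rational part matters.
At the order-2 pole 1/2 set g(η) = (η - (1/2))^2*(rational part) = η/8 + 5/4.
Order-2 pole: residue = g'(a); g'(1/2) = 1/8, so the residue is 1/8.
List the singular points by increasing real part (a conjugate pair: the negative imaginary part first).

Radius of convergence at 0: 1/2.
At -8/11: a logarithmic branch point.
At 1/2: a pole of order 2; residue 1/8.
At 8/11: an algebraic (square-root) branch point.


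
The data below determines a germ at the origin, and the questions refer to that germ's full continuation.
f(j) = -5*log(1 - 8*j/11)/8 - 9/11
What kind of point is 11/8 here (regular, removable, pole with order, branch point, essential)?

The point is a logarithmic branch point.

The term (-5/8)*log(1 - j/(11/8)) has argument 1 - 11/8/(11/8) = 0 at 11/8: a logarithmic (infinitely-sheeted) branch point; the remaining terms are analytic or single-valued there.


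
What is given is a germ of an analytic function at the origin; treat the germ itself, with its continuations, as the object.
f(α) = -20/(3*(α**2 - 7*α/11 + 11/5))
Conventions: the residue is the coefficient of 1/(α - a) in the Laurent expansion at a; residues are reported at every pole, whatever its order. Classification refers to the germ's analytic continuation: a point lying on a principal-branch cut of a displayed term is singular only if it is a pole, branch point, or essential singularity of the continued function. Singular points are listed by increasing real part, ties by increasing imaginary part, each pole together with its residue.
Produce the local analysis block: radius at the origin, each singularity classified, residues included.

Denominator factor (α**2 - 7*α/11 + 11/5): discriminant -5079/605, complex-conjugate roots (7/22) + ((1/110)*sqrt(25395))*i and (7/22) - ((1/110)*sqrt(25395))*i; poles of order 1, moduli (1/5)*sqrt(55) and (1/5)*sqrt(55).
The radius of convergence is the smallest modulus among the singular points: (1/5)*sqrt(55).
The factor α**2 - 7*α/11 + 11/5 splits as (α - a)(α - a') with a = (7/22) - ((1/110)*sqrt(25395))*i, a' = (7/22) + ((1/110)*sqrt(25395))*i. At the order-1 pole a set g(α) = (α - a)*f(α) = [-20/3] / (α - a').
Simple pole: residue = g(a) at a = (7/22) - ((1/110)*sqrt(25395))*i, which is -((220/15237)*sqrt(25395))*i.
The factor α**2 - 7*α/11 + 11/5 splits as (α - a)(α - a') with a = (7/22) + ((1/110)*sqrt(25395))*i, a' = (7/22) - ((1/110)*sqrt(25395))*i. At the order-1 pole a set g(α) = (α - a)*f(α) = [-20/3] / (α - a').
Simple pole: residue = g(a) at a = (7/22) + ((1/110)*sqrt(25395))*i, which is ((220/15237)*sqrt(25395))*i.
List the singular points by increasing real part (a conjugate pair: the negative imaginary part first).

Radius of convergence at 0: (1/5)*sqrt(55).
At (7/22) - ((1/110)*sqrt(25395))*i: a pole of order 1; residue -((220/15237)*sqrt(25395))*i.
At (7/22) + ((1/110)*sqrt(25395))*i: a pole of order 1; residue ((220/15237)*sqrt(25395))*i.


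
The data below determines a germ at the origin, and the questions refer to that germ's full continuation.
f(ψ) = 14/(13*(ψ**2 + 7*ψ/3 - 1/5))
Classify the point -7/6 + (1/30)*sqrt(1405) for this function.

The denominator factor ψ**2 + 7*ψ/3 - 1/5 vanishes at -7/6 + (1/30)*sqrt(1405) and appears to the power 1; the numerator there equals 14/13, nonzero, and no other factor vanishes.
Hence a pole whose order is the multiplicity, 1.

The point is a pole of order 1.


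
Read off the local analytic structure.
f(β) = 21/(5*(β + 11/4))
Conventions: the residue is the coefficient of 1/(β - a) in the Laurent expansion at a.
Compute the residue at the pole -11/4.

The residue is 21/5.

At the order-1 pole -11/4 set g(β) = (β - (-11/4))*f(β) = 21/5.
Simple pole: residue = g(a) at a = -11/4, which is 21/5.


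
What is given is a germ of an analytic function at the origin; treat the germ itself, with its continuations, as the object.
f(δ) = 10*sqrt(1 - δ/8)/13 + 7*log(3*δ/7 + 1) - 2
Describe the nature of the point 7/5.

The point is a regular point.

There is no denominator, hence no pole anywhere.
Branch term sqrt(1 - δ/(8)): argument at 7/5 is 33/40, nonzero, so 7/5 is not its branch point (a point on a principal cut is still regular for the continued germ).
Branch term log(1 - δ/(-7/3)): argument at 7/5 is 8/5, nonzero, so 7/5 is not its branch point (a point on a principal cut is still regular for the continued germ).
So the germ continues analytically to 7/5.


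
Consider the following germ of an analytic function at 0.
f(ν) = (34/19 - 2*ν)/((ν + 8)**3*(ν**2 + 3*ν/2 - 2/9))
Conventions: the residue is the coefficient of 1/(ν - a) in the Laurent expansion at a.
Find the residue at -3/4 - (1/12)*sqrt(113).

The factor ν**2 + 3*ν/2 - 2/9 splits as (ν - a)(ν - a') with a = -3/4 - (1/12)*sqrt(113), a' = -3/4 + (1/12)*sqrt(113). At the order-1 pole a set g(ν) = (ν - a)*f(ν) = [(34/19 - 2*ν)/(ν + 8)**3] / (ν - a').
Simple pole: residue = g(a) at a = -3/4 - (1/12)*sqrt(113), which is -36499653/7690796896 - (518050755/869060049248)*sqrt(113).

The residue is -36499653/7690796896 - (518050755/869060049248)*sqrt(113).


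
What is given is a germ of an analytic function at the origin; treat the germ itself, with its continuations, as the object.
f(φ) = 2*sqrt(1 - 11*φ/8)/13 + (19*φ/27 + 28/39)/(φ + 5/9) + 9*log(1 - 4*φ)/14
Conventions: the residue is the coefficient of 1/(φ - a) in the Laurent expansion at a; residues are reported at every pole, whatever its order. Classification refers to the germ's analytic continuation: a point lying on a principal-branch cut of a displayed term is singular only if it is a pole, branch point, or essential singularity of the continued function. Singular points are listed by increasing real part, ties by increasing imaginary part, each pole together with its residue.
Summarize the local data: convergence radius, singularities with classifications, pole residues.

Radius of convergence at 0: 1/4.
At -5/9: a pole of order 1; residue 1033/3159.
At 1/4: a logarithmic branch point.
At 8/11: an algebraic (square-root) branch point.

Denominator factor (φ + 5/9): pole of order 1 at -5/9, modulus 5/9.
Branch term (9/14)*log(1 - φ/(1/4)): its argument vanishes at φ = 1/4, a logarithmic branch point, modulus 1/4.
Branch term (2/13)*sqrt(1 - φ/(8/11)): its argument vanishes at φ = 8/11, a square-root branch point, modulus 8/11.
The radius of convergence is the smallest modulus among the singular points: 1/4.
The branch terms are analytic at -5/9 and contribute nothing to the residue; only the rational part matters.
At the order-1 pole -5/9 set g(φ) = (φ - (-5/9))*(rational part) = 19*φ/27 + 28/39.
Simple pole: residue = g(a) at a = -5/9, which is 1033/3159.
List the singular points by increasing real part (a conjugate pair: the negative imaginary part first).
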